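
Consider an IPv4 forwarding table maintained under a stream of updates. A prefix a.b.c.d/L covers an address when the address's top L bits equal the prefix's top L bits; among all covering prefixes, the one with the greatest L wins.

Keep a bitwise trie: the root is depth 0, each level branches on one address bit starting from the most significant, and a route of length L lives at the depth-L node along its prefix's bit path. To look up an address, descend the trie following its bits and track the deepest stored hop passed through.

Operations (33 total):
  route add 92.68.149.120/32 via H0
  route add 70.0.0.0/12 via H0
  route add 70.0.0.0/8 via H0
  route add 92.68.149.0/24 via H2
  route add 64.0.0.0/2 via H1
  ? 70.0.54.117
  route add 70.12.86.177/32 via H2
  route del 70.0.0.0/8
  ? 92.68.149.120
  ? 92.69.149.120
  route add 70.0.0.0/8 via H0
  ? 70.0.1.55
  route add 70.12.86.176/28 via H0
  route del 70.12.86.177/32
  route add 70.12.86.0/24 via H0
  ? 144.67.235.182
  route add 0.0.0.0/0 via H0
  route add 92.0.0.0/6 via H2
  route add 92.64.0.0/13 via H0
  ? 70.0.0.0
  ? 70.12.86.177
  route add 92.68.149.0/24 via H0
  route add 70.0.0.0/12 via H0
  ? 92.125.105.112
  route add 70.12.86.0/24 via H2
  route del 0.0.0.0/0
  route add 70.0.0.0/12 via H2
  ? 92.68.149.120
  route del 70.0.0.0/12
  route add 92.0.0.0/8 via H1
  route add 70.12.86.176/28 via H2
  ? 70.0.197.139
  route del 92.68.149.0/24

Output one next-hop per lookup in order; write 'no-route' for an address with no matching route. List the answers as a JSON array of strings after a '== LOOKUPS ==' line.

Process each operation:
  + 92.68.149.120/32 (H0) depth=32
  + 70.0.0.0/12 (H0) depth=12
  + 70.0.0.0/8 (H0) depth=8
  + 92.68.149.0/24 (H2) depth=24
  + 64.0.0.0/2 (H1) depth=2
  lookup 70.0.54.117: bits 010001100000 walk d0:-→d1:-→d2:H1→d3:-→d4:-→d5:-→d6:-→d7:-→d8:H0→d9:-→d10:-→d11:-→d12:H0 -> H0
  + 70.12.86.177/32 (H2) depth=32
  - 70.0.0.0/8 clear@8
  lookup 92.68.149.120: bits 01011100010001001001010101111000 walk d0:-→d1:-→d2:H1→d3:-→d4:-→d5:-→d6:-→d7:-→d8:-→d9:-→d10:-→d11:-→d12:-→d13:-→d14:-→d15:-→d16:-→d17:-→d18:-→d19:-→d20:-→d21:-→d22:-→d23:-→d24:H2→d25:-→d26:-→d27:-→d28:-→d29:-→d30:-→d31:-→d32:H0 -> H0
  lookup 92.69.149.120: bits 010111000100010 walk d0:-→d1:-→d2:H1→d3:-→d4:-→d5:-→d6:-→d7:-→d8:-→d9:-→d10:-→d11:-→d12:-→d13:-→d14:-→d15:- -> H1
  + 70.0.0.0/8 (H0) depth=8
  lookup 70.0.1.55: bits 010001100000 walk d0:-→d1:-→d2:H1→d3:-→d4:-→d5:-→d6:-→d7:-→d8:H0→d9:-→d10:-→d11:-→d12:H0 -> H0
  + 70.12.86.176/28 (H0) depth=28
  - 70.12.86.177/32 clear@32
  + 70.12.86.0/24 (H0) depth=24
  lookup 144.67.235.182: bits ε walk d0:- -> no-route
  + 0.0.0.0/0 (H0) depth=0
  + 92.0.0.0/6 (H2) depth=6
  + 92.64.0.0/13 (H0) depth=13
  lookup 70.0.0.0: bits 010001100000 walk d0:H0→d1:-→d2:H1→d3:-→d4:-→d5:-→d6:-→d7:-→d8:H0→d9:-→d10:-→d11:-→d12:H0 -> H0
  lookup 70.12.86.177: bits 01000110000011000101011010110001 walk d0:H0→d1:-→d2:H1→d3:-→d4:-→d5:-→d6:-→d7:-→d8:H0→d9:-→d10:-→d11:-→d12:H0→d13:-→d14:-→d15:-→d16:-→d17:-→d18:-→d19:-→d20:-→d21:-→d22:-→d23:-→d24:H0→d25:-→d26:-→d27:-→d28:H0→d29:-→d30:-→d31:-→d32:- -> H0
  + 92.68.149.0/24 (H0) depth=24
  + 70.0.0.0/12 (H0) depth=12
  lookup 92.125.105.112: bits 0101110001 walk d0:H0→d1:-→d2:H1→d3:-→d4:-→d5:-→d6:H2→d7:-→d8:-→d9:-→d10:- -> H2
  + 70.12.86.0/24 (H2) depth=24
  - 0.0.0.0/0 clear@0
  + 70.0.0.0/12 (H2) depth=12
  lookup 92.68.149.120: bits 01011100010001001001010101111000 walk d0:-→d1:-→d2:H1→d3:-→d4:-→d5:-→d6:H2→d7:-→d8:-→d9:-→d10:-→d11:-→d12:-→d13:H0→d14:-→d15:-→d16:-→d17:-→d18:-→d19:-→d20:-→d21:-→d22:-→d23:-→d24:H0→d25:-→d26:-→d27:-→d28:-→d29:-→d30:-→d31:-→d32:H0 -> H0
  - 70.0.0.0/12 clear@12
  + 92.0.0.0/8 (H1) depth=8
  + 70.12.86.176/28 (H2) depth=28
  lookup 70.0.197.139: bits 010001100000 walk d0:-→d1:-→d2:H1→d3:-→d4:-→d5:-→d6:-→d7:-→d8:H0→d9:-→d10:-→d11:-→d12:- -> H0
  - 92.68.149.0/24 clear@24

== LOOKUPS ==
["H0","H0","H1","H0","no-route","H0","H0","H2","H0","H0"]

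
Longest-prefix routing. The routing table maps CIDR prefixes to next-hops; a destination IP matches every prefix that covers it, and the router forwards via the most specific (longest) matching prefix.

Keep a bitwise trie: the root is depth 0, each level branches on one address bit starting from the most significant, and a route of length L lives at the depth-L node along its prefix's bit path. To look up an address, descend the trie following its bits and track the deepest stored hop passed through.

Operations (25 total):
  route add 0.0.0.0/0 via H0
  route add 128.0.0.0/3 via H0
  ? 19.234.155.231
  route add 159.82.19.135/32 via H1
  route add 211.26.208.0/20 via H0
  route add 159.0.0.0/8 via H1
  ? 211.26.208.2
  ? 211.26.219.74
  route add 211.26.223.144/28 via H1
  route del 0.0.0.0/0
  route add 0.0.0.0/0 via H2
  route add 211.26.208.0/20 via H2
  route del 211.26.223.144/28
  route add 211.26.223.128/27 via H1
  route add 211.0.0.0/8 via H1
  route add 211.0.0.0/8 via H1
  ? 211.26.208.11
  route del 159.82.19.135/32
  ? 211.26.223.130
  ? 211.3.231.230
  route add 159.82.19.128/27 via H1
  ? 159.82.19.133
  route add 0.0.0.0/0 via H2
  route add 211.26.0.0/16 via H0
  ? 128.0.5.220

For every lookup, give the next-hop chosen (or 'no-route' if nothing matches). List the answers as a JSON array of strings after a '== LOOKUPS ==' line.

Process each operation:
  add 0.0.0.0/0 -> H0 at depth 0
  add 128.0.0.0/3 -> H0 at depth 3
  ? 19.234.155.231  path d0:H0  best=H0
  add 159.82.19.135/32 -> H1 at depth 32
  add 211.26.208.0/20 -> H0 at depth 20
  add 159.0.0.0/8 -> H1 at depth 8
  ? 211.26.208.2  path d0:H0→d1:-→d2:-→d3:-→d4:-→d5:-→d6:-→d7:-→d8:-→d9:-→d10:-→d11:-→d12:-→d13:-→d14:-→d15:-→d16:-→d17:-→d18:-→d19:-→d20:H0  best=H0
  ? 211.26.219.74  path d0:H0→d1:-→d2:-→d3:-→d4:-→d5:-→d6:-→d7:-→d8:-→d9:-→d10:-→d11:-→d12:-→d13:-→d14:-→d15:-→d16:-→d17:-→d18:-→d19:-→d20:H0  best=H0
  add 211.26.223.144/28 -> H1 at depth 28
  - 0.0.0.0/0 clear@0
  add 0.0.0.0/0 -> H2 at depth 0
  add 211.26.208.0/20 -> H2 at depth 20
  - 211.26.223.144/28 clear@28
  add 211.26.223.128/27 -> H1 at depth 27
  add 211.0.0.0/8 -> H1 at depth 8
  add 211.0.0.0/8 -> H1 at depth 8
  ? 211.26.208.11  path d0:H2→d1:-→d2:-→d3:-→d4:-→d5:-→d6:-→d7:-→d8:H1→d9:-→d10:-→d11:-→d12:-→d13:-→d14:-→d15:-→d16:-→d17:-→d18:-→d19:-→d20:H2  best=H2
  - 159.82.19.135/32 clear@32
  ? 211.26.223.130  path d0:H2→d1:-→d2:-→d3:-→d4:-→d5:-→d6:-→d7:-→d8:H1→d9:-→d10:-→d11:-→d12:-→d13:-→d14:-→d15:-→d16:-→d17:-→d18:-→d19:-→d20:H2→d21:-→d22:-→d23:-→d24:-→d25:-→d26:-→d27:H1  best=H1
  ? 211.3.231.230  path d0:H2→d1:-→d2:-→d3:-→d4:-→d5:-→d6:-→d7:-→d8:H1→d9:-→d10:-→d11:-  best=H1
  add 159.82.19.128/27 -> H1 at depth 27
  ? 159.82.19.133  path d0:H2→d1:-→d2:-→d3:H0→d4:-→d5:-→d6:-→d7:-→d8:H1→d9:-→d10:-→d11:-→d12:-→d13:-→d14:-→d15:-→d16:-→d17:-→d18:-→d19:-→d20:-→d21:-→d22:-→d23:-→d24:-→d25:-→d26:-→d27:H1→d28:-→d29:-→d30:-  best=H1
  add 0.0.0.0/0 -> H2 at depth 0
  add 211.26.0.0/16 -> H0 at depth 16
  ? 128.0.5.220  path d0:H2→d1:-→d2:-→d3:H0  best=H0

== LOOKUPS ==
["H0","H0","H0","H2","H1","H1","H1","H0"]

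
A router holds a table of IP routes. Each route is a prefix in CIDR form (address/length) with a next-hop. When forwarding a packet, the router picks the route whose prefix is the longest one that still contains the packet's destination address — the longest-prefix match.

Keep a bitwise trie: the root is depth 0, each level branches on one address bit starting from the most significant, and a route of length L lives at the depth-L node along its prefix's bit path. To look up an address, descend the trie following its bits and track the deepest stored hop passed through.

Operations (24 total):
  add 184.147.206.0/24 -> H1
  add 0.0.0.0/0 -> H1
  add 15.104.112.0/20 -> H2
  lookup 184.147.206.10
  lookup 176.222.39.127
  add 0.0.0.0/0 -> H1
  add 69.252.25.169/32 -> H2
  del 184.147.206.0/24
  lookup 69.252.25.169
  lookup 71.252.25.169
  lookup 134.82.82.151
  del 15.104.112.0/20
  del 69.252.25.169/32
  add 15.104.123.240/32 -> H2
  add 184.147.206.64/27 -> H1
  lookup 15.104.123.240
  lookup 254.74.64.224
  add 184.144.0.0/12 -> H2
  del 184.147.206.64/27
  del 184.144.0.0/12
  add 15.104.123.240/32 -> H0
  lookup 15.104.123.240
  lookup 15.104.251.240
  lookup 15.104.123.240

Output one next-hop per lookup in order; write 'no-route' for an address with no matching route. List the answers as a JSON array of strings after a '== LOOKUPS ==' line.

Process each operation:
  add 184.147.206.0/24 -> H1 at depth 24
  add 0.0.0.0/0 -> H1 at depth 0
  add 15.104.112.0/20 -> H2 at depth 20
  lookup 184.147.206.10: bits 101110001001001111001110 walk d0:H1→d1:-→d2:-→d3:-→d4:-→d5:-→d6:-→d7:-→d8:-→d9:-→d10:-→d11:-→d12:-→d13:-→d14:-→d15:-→d16:-→d17:-→d18:-→d19:-→d20:-→d21:-→d22:-→d23:-→d24:H1 -> H1
  lookup 176.222.39.127: bits 1011 walk d0:H1→d1:-→d2:-→d3:-→d4:- -> H1
  add 0.0.0.0/0 -> H1 at depth 0
  add 69.252.25.169/32 -> H2 at depth 32
  del 184.147.206.0/24 (clear depth 24)
  lookup 69.252.25.169: bits 01000101111111000001100110101001 walk d0:H1→d1:-→d2:-→d3:-→d4:-→d5:-→d6:-→d7:-→d8:-→d9:-→d10:-→d11:-→d12:-→d13:-→d14:-→d15:-→d16:-→d17:-→d18:-→d19:-→d20:-→d21:-→d22:-→d23:-→d24:-→d25:-→d26:-→d27:-→d28:-→d29:-→d30:-→d31:-→d32:H2 -> H2
  lookup 71.252.25.169: bits 010001 walk d0:H1→d1:-→d2:-→d3:-→d4:-→d5:-→d6:- -> H1
  lookup 134.82.82.151: bits 10 walk d0:H1→d1:-→d2:- -> H1
  del 15.104.112.0/20 (clear depth 20)
  del 69.252.25.169/32 (clear depth 32)
  add 15.104.123.240/32 -> H2 at depth 32
  add 184.147.206.64/27 -> H1 at depth 27
  lookup 15.104.123.240: bits 00001111011010000111101111110000 walk d0:H1→d1:-→d2:-→d3:-→d4:-→d5:-→d6:-→d7:-→d8:-→d9:-→d10:-→d11:-→d12:-→d13:-→d14:-→d15:-→d16:-→d17:-→d18:-→d19:-→d20:-→d21:-→d22:-→d23:-→d24:-→d25:-→d26:-→d27:-→d28:-→d29:-→d30:-→d31:-→d32:H2 -> H2
  lookup 254.74.64.224: bits 1 walk d0:H1→d1:- -> H1
  add 184.144.0.0/12 -> H2 at depth 12
  del 184.147.206.64/27 (clear depth 27)
  del 184.144.0.0/12 (clear depth 12)
  add 15.104.123.240/32 -> H0 at depth 32
  lookup 15.104.123.240: bits 00001111011010000111101111110000 walk d0:H1→d1:-→d2:-→d3:-→d4:-→d5:-→d6:-→d7:-→d8:-→d9:-→d10:-→d11:-→d12:-→d13:-→d14:-→d15:-→d16:-→d17:-→d18:-→d19:-→d20:-→d21:-→d22:-→d23:-→d24:-→d25:-→d26:-→d27:-→d28:-→d29:-→d30:-→d31:-→d32:H0 -> H0
  lookup 15.104.251.240: bits 0000111101101000 walk d0:H1→d1:-→d2:-→d3:-→d4:-→d5:-→d6:-→d7:-→d8:-→d9:-→d10:-→d11:-→d12:-→d13:-→d14:-→d15:-→d16:- -> H1
  lookup 15.104.123.240: bits 00001111011010000111101111110000 walk d0:H1→d1:-→d2:-→d3:-→d4:-→d5:-→d6:-→d7:-→d8:-→d9:-→d10:-→d11:-→d12:-→d13:-→d14:-→d15:-→d16:-→d17:-→d18:-→d19:-→d20:-→d21:-→d22:-→d23:-→d24:-→d25:-→d26:-→d27:-→d28:-→d29:-→d30:-→d31:-→d32:H0 -> H0

== LOOKUPS ==
["H1","H1","H2","H1","H1","H2","H1","H0","H1","H0"]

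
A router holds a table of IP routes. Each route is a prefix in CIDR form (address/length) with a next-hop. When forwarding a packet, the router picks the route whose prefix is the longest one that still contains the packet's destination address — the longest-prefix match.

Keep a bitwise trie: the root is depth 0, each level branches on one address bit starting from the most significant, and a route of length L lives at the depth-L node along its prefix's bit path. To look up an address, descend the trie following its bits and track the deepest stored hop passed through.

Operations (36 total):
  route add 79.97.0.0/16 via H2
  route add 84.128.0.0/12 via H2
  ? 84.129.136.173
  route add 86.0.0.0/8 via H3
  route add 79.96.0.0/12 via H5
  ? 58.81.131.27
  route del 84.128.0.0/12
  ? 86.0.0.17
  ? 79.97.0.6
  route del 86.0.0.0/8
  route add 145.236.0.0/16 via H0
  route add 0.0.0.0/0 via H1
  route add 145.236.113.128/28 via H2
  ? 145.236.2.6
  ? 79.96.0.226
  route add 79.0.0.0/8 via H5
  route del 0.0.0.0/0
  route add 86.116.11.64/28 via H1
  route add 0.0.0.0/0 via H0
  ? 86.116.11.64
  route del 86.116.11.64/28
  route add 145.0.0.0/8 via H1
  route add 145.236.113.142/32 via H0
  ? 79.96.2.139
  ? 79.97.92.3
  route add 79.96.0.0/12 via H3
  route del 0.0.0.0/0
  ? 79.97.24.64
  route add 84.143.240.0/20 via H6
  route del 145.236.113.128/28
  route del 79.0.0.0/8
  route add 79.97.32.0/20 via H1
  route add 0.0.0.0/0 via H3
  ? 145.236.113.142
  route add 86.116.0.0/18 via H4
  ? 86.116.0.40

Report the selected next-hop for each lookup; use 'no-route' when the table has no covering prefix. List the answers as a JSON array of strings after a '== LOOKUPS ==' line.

Trace:
  add 79.97.0.0/16 -> H2 at depth 16
  add 84.128.0.0/12 -> H2 at depth 12
  ? 84.129.136.173  path d0:-→d1:-→d2:-→d3:-→d4:-→d5:-→d6:-→d7:-→d8:-→d9:-→d10:-→d11:-→d12:H2  best=H2
  add 86.0.0.0/8 -> H3 at depth 8
  add 79.96.0.0/12 -> H5 at depth 12
  ? 58.81.131.27  path d0:-→d1:-  best=no-route
  - 84.128.0.0/12 clear@12
  ? 86.0.0.17  path d0:-→d1:-→d2:-→d3:-→d4:-→d5:-→d6:-→d7:-→d8:H3  best=H3
  ? 79.97.0.6  path d0:-→d1:-→d2:-→d3:-→d4:-→d5:-→d6:-→d7:-→d8:-→d9:-→d10:-→d11:-→d12:H5→d13:-→d14:-→d15:-→d16:H2  best=H2
  - 86.0.0.0/8 clear@8
  add 145.236.0.0/16 -> H0 at depth 16
  add 0.0.0.0/0 -> H1 at depth 0
  add 145.236.113.128/28 -> H2 at depth 28
  ? 145.236.2.6  path d0:H1→d1:-→d2:-→d3:-→d4:-→d5:-→d6:-→d7:-→d8:-→d9:-→d10:-→d11:-→d12:-→d13:-→d14:-→d15:-→d16:H0→d17:-  best=H0
  ? 79.96.0.226  path d0:H1→d1:-→d2:-→d3:-→d4:-→d5:-→d6:-→d7:-→d8:-→d9:-→d10:-→d11:-→d12:H5→d13:-→d14:-→d15:-  best=H5
  add 79.0.0.0/8 -> H5 at depth 8
  - 0.0.0.0/0 clear@0
  add 86.116.11.64/28 -> H1 at depth 28
  add 0.0.0.0/0 -> H0 at depth 0
  ? 86.116.11.64  path d0:H0→d1:-→d2:-→d3:-→d4:-→d5:-→d6:-→d7:-→d8:-→d9:-→d10:-→d11:-→d12:-→d13:-→d14:-→d15:-→d16:-→d17:-→d18:-→d19:-→d20:-→d21:-→d22:-→d23:-→d24:-→d25:-→d26:-→d27:-→d28:H1  best=H1
  - 86.116.11.64/28 clear@28
  add 145.0.0.0/8 -> H1 at depth 8
  add 145.236.113.142/32 -> H0 at depth 32
  ? 79.96.2.139  path d0:H0→d1:-→d2:-→d3:-→d4:-→d5:-→d6:-→d7:-→d8:H5→d9:-→d10:-→d11:-→d12:H5→d13:-→d14:-→d15:-  best=H5
  ? 79.97.92.3  path d0:H0→d1:-→d2:-→d3:-→d4:-→d5:-→d6:-→d7:-→d8:H5→d9:-→d10:-→d11:-→d12:H5→d13:-→d14:-→d15:-→d16:H2  best=H2
  add 79.96.0.0/12 -> H3 at depth 12
  - 0.0.0.0/0 clear@0
  ? 79.97.24.64  path d0:-→d1:-→d2:-→d3:-→d4:-→d5:-→d6:-→d7:-→d8:H5→d9:-→d10:-→d11:-→d12:H3→d13:-→d14:-→d15:-→d16:H2  best=H2
  add 84.143.240.0/20 -> H6 at depth 20
  - 145.236.113.128/28 clear@28
  - 79.0.0.0/8 clear@8
  add 79.97.32.0/20 -> H1 at depth 20
  add 0.0.0.0/0 -> H3 at depth 0
  ? 145.236.113.142  path d0:H3→d1:-→d2:-→d3:-→d4:-→d5:-→d6:-→d7:-→d8:H1→d9:-→d10:-→d11:-→d12:-→d13:-→d14:-→d15:-→d16:H0→d17:-→d18:-→d19:-→d20:-→d21:-→d22:-→d23:-→d24:-→d25:-→d26:-→d27:-→d28:-→d29:-→d30:-→d31:-→d32:H0  best=H0
  add 86.116.0.0/18 -> H4 at depth 18
  ? 86.116.0.40  path d0:H3→d1:-→d2:-→d3:-→d4:-→d5:-→d6:-→d7:-→d8:-→d9:-→d10:-→d11:-→d12:-→d13:-→d14:-→d15:-→d16:-→d17:-→d18:H4→d19:-→d20:-  best=H4

== LOOKUPS ==
["H2","no-route","H3","H2","H0","H5","H1","H5","H2","H2","H0","H4"]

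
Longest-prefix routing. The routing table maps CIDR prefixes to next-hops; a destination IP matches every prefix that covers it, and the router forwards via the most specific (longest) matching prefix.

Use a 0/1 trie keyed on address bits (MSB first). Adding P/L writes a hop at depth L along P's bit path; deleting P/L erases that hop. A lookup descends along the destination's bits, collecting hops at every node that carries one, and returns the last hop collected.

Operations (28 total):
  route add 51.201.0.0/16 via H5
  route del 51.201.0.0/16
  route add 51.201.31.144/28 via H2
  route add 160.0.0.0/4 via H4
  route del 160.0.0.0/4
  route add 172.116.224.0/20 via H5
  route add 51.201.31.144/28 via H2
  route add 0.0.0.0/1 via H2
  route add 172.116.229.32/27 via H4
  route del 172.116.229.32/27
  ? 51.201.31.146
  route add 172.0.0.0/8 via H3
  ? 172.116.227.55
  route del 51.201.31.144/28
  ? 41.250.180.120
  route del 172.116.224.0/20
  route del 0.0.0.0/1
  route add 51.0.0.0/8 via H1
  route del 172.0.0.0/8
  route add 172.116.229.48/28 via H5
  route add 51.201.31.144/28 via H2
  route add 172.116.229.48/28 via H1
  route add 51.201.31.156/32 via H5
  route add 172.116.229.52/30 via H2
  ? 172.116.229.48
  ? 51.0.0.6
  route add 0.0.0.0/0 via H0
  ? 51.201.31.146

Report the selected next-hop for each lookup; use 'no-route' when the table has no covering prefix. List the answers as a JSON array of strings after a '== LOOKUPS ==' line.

Apply in order:
  add 51.201.0.0/16 -> H5 at depth 16
  del 51.201.0.0/16 (clear depth 16)
  add 51.201.31.144/28 -> H2 at depth 28
  add 160.0.0.0/4 -> H4 at depth 4
  del 160.0.0.0/4 (clear depth 4)
  add 172.116.224.0/20 -> H5 at depth 20
  add 51.201.31.144/28 -> H2 at depth 28
  add 0.0.0.0/1 -> H2 at depth 1
  add 172.116.229.32/27 -> H4 at depth 27
  del 172.116.229.32/27 (clear depth 27)
  Q 51.201.31.146: descend 0011001111001001000111111001 ; hops seen [H2,H2] ; pick H2
  add 172.0.0.0/8 -> H3 at depth 8
  Q 172.116.227.55: descend 101011000111010011100 ; hops seen [H3,H5] ; pick H5
  del 51.201.31.144/28 (clear depth 28)
  Q 41.250.180.120: descend 001 ; hops seen [H2] ; pick H2
  del 172.116.224.0/20 (clear depth 20)
  del 0.0.0.0/1 (clear depth 1)
  add 51.0.0.0/8 -> H1 at depth 8
  del 172.0.0.0/8 (clear depth 8)
  add 172.116.229.48/28 -> H5 at depth 28
  add 51.201.31.144/28 -> H2 at depth 28
  add 172.116.229.48/28 -> H1 at depth 28
  add 51.201.31.156/32 -> H5 at depth 32
  add 172.116.229.52/30 -> H2 at depth 30
  Q 172.116.229.48: descend 10101100011101001110010100110 ; hops seen [H1] ; pick H1
  Q 51.0.0.6: descend 00110011 ; hops seen [H1] ; pick H1
  add 0.0.0.0/0 -> H0 at depth 0
  Q 51.201.31.146: descend 0011001111001001000111111001 ; hops seen [H0,H1,H2] ; pick H2

== LOOKUPS ==
["H2","H5","H2","H1","H1","H2"]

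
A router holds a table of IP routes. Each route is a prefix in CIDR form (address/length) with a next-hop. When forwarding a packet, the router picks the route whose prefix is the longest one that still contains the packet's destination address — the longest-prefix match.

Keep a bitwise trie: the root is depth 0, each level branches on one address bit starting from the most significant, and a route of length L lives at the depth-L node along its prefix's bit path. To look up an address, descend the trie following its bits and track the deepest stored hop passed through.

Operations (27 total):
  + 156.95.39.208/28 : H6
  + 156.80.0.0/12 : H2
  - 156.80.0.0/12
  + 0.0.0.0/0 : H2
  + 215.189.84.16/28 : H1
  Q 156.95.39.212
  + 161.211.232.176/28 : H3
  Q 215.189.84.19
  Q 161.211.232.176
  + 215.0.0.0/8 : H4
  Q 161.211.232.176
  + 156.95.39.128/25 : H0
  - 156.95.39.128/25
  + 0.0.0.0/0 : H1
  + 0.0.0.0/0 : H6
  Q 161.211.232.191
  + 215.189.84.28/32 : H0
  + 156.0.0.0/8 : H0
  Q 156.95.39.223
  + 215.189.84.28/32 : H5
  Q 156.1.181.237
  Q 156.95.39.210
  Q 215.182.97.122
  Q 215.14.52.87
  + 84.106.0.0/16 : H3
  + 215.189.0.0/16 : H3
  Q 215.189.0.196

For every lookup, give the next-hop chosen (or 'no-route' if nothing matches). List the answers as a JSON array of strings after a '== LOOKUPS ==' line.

Trace:
  + 156.95.39.208/28 (H6) depth=28
  + 156.80.0.0/12 (H2) depth=12
  - 156.80.0.0/12 clear@12
  + 0.0.0.0/0 (H2) depth=0
  + 215.189.84.16/28 (H1) depth=28
  lookup 156.95.39.212: bits 1001110001011111001001111101 walk d0:H2→d1:-→d2:-→d3:-→d4:-→d5:-→d6:-→d7:-→d8:-→d9:-→d10:-→d11:-→d12:-→d13:-→d14:-→d15:-→d16:-→d17:-→d18:-→d19:-→d20:-→d21:-→d22:-→d23:-→d24:-→d25:-→d26:-→d27:-→d28:H6 -> H6
  + 161.211.232.176/28 (H3) depth=28
  lookup 215.189.84.19: bits 1101011110111101010101000001 walk d0:H2→d1:-→d2:-→d3:-→d4:-→d5:-→d6:-→d7:-→d8:-→d9:-→d10:-→d11:-→d12:-→d13:-→d14:-→d15:-→d16:-→d17:-→d18:-→d19:-→d20:-→d21:-→d22:-→d23:-→d24:-→d25:-→d26:-→d27:-→d28:H1 -> H1
  lookup 161.211.232.176: bits 1010000111010011111010001011 walk d0:H2→d1:-→d2:-→d3:-→d4:-→d5:-→d6:-→d7:-→d8:-→d9:-→d10:-→d11:-→d12:-→d13:-→d14:-→d15:-→d16:-→d17:-→d18:-→d19:-→d20:-→d21:-→d22:-→d23:-→d24:-→d25:-→d26:-→d27:-→d28:H3 -> H3
  + 215.0.0.0/8 (H4) depth=8
  lookup 161.211.232.176: bits 1010000111010011111010001011 walk d0:H2→d1:-→d2:-→d3:-→d4:-→d5:-→d6:-→d7:-→d8:-→d9:-→d10:-→d11:-→d12:-→d13:-→d14:-→d15:-→d16:-→d17:-→d18:-→d19:-→d20:-→d21:-→d22:-→d23:-→d24:-→d25:-→d26:-→d27:-→d28:H3 -> H3
  + 156.95.39.128/25 (H0) depth=25
  - 156.95.39.128/25 clear@25
  + 0.0.0.0/0 (H1) depth=0
  + 0.0.0.0/0 (H6) depth=0
  lookup 161.211.232.191: bits 1010000111010011111010001011 walk d0:H6→d1:-→d2:-→d3:-→d4:-→d5:-→d6:-→d7:-→d8:-→d9:-→d10:-→d11:-→d12:-→d13:-→d14:-→d15:-→d16:-→d17:-→d18:-→d19:-→d20:-→d21:-→d22:-→d23:-→d24:-→d25:-→d26:-→d27:-→d28:H3 -> H3
  + 215.189.84.28/32 (H0) depth=32
  + 156.0.0.0/8 (H0) depth=8
  lookup 156.95.39.223: bits 1001110001011111001001111101 walk d0:H6→d1:-→d2:-→d3:-→d4:-→d5:-→d6:-→d7:-→d8:H0→d9:-→d10:-→d11:-→d12:-→d13:-→d14:-→d15:-→d16:-→d17:-→d18:-→d19:-→d20:-→d21:-→d22:-→d23:-→d24:-→d25:-→d26:-→d27:-→d28:H6 -> H6
  + 215.189.84.28/32 (H5) depth=32
  lookup 156.1.181.237: bits 100111000 walk d0:H6→d1:-→d2:-→d3:-→d4:-→d5:-→d6:-→d7:-→d8:H0→d9:- -> H0
  lookup 156.95.39.210: bits 1001110001011111001001111101 walk d0:H6→d1:-→d2:-→d3:-→d4:-→d5:-→d6:-→d7:-→d8:H0→d9:-→d10:-→d11:-→d12:-→d13:-→d14:-→d15:-→d16:-→d17:-→d18:-→d19:-→d20:-→d21:-→d22:-→d23:-→d24:-→d25:-→d26:-→d27:-→d28:H6 -> H6
  lookup 215.182.97.122: bits 110101111011 walk d0:H6→d1:-→d2:-→d3:-→d4:-→d5:-→d6:-→d7:-→d8:H4→d9:-→d10:-→d11:-→d12:- -> H4
  lookup 215.14.52.87: bits 11010111 walk d0:H6→d1:-→d2:-→d3:-→d4:-→d5:-→d6:-→d7:-→d8:H4 -> H4
  + 84.106.0.0/16 (H3) depth=16
  + 215.189.0.0/16 (H3) depth=16
  lookup 215.189.0.196: bits 11010111101111010 walk d0:H6→d1:-→d2:-→d3:-→d4:-→d5:-→d6:-→d7:-→d8:H4→d9:-→d10:-→d11:-→d12:-→d13:-→d14:-→d15:-→d16:H3→d17:- -> H3

== LOOKUPS ==
["H6","H1","H3","H3","H3","H6","H0","H6","H4","H4","H3"]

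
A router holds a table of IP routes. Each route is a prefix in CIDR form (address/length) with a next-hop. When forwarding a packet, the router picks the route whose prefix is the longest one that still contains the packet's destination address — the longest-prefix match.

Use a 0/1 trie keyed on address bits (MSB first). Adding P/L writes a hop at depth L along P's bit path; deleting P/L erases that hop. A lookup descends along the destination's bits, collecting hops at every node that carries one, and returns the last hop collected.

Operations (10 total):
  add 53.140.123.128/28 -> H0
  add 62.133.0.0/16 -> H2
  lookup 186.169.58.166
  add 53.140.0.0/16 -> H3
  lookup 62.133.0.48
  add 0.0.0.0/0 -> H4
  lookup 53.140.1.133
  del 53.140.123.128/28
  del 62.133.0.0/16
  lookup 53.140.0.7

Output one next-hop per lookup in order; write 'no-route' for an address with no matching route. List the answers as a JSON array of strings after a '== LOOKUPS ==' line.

Apply in order:
  + 53.140.123.128/28 (H0) depth=28
  + 62.133.0.0/16 (H2) depth=16
  ? 186.169.58.166  path d0:-  best=no-route
  + 53.140.0.0/16 (H3) depth=16
  ? 62.133.0.48  path d0:-→d1:-→d2:-→d3:-→d4:-→d5:-→d6:-→d7:-→d8:-→d9:-→d10:-→d11:-→d12:-→d13:-→d14:-→d15:-→d16:H2  best=H2
  + 0.0.0.0/0 (H4) depth=0
  ? 53.140.1.133  path d0:H4→d1:-→d2:-→d3:-→d4:-→d5:-→d6:-→d7:-→d8:-→d9:-→d10:-→d11:-→d12:-→d13:-→d14:-→d15:-→d16:H3→d17:-  best=H3
  del 53.140.123.128/28 (clear depth 28)
  del 62.133.0.0/16 (clear depth 16)
  ? 53.140.0.7  path d0:H4→d1:-→d2:-→d3:-→d4:-→d5:-→d6:-→d7:-→d8:-→d9:-→d10:-→d11:-→d12:-→d13:-→d14:-→d15:-→d16:H3→d17:-  best=H3

== LOOKUPS ==
["no-route","H2","H3","H3"]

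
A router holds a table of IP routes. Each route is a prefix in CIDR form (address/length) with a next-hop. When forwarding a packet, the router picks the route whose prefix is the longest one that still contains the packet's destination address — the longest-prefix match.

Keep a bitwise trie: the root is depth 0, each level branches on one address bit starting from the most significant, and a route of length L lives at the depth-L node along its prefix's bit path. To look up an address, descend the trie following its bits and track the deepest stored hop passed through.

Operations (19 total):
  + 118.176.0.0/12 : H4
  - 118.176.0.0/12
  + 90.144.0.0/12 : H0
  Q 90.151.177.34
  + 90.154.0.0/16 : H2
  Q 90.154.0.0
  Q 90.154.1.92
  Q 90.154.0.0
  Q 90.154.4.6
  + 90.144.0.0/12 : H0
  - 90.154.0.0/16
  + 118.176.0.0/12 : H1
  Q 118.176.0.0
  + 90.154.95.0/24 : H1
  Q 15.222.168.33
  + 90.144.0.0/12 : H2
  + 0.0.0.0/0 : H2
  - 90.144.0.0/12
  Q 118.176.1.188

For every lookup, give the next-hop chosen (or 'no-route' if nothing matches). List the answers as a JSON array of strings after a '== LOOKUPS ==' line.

Trace:
  + 118.176.0.0/12 (H4) depth=12
  - 118.176.0.0/12 clear@12
  + 90.144.0.0/12 (H0) depth=12
  Q 90.151.177.34: descend 010110101001 ; hops seen [H0] ; pick H0
  + 90.154.0.0/16 (H2) depth=16
  Q 90.154.0.0: descend 0101101010011010 ; hops seen [H0,H2] ; pick H2
  Q 90.154.1.92: descend 0101101010011010 ; hops seen [H0,H2] ; pick H2
  Q 90.154.0.0: descend 0101101010011010 ; hops seen [H0,H2] ; pick H2
  Q 90.154.4.6: descend 0101101010011010 ; hops seen [H0,H2] ; pick H2
  + 90.144.0.0/12 (H0) depth=12
  - 90.154.0.0/16 clear@16
  + 118.176.0.0/12 (H1) depth=12
  Q 118.176.0.0: descend 011101101011 ; hops seen [H1] ; pick H1
  + 90.154.95.0/24 (H1) depth=24
  Q 15.222.168.33: descend 0 ; hops seen [∅] ; pick no-route
  + 90.144.0.0/12 (H2) depth=12
  + 0.0.0.0/0 (H2) depth=0
  - 90.144.0.0/12 clear@12
  Q 118.176.1.188: descend 011101101011 ; hops seen [H2,H1] ; pick H1

== LOOKUPS ==
["H0","H2","H2","H2","H2","H1","no-route","H1"]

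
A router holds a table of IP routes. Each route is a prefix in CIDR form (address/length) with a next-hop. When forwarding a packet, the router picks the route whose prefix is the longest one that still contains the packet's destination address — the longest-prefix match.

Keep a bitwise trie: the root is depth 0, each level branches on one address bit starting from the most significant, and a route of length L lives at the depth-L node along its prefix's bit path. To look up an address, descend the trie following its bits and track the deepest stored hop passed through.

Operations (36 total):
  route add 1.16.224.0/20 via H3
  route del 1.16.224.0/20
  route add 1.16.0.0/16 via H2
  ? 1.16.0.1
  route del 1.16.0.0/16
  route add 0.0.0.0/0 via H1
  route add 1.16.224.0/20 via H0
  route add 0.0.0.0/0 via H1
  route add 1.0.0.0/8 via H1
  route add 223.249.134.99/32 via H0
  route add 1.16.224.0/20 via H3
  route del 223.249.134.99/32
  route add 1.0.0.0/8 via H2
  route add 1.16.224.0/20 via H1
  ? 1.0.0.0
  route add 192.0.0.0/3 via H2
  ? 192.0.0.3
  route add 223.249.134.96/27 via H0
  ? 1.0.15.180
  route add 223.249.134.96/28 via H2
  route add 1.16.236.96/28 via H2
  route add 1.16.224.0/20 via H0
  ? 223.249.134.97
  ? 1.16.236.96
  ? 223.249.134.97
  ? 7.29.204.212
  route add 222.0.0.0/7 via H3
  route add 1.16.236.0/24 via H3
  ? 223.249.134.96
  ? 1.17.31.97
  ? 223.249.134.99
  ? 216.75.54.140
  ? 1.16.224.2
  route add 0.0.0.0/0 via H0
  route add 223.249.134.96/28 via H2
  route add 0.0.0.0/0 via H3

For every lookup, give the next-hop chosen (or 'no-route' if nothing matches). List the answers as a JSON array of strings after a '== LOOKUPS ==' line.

Process each operation:
  + 1.16.224.0/20 (H3) depth=20
  del 1.16.224.0/20 (clear depth 20)
  + 1.16.0.0/16 (H2) depth=16
  ? 1.16.0.1  path d0:-→d1:-→d2:-→d3:-→d4:-→d5:-→d6:-→d7:-→d8:-→d9:-→d10:-→d11:-→d12:-→d13:-→d14:-→d15:-→d16:H2  best=H2
  del 1.16.0.0/16 (clear depth 16)
  + 0.0.0.0/0 (H1) depth=0
  + 1.16.224.0/20 (H0) depth=20
  + 0.0.0.0/0 (H1) depth=0
  + 1.0.0.0/8 (H1) depth=8
  + 223.249.134.99/32 (H0) depth=32
  + 1.16.224.0/20 (H3) depth=20
  del 223.249.134.99/32 (clear depth 32)
  + 1.0.0.0/8 (H2) depth=8
  + 1.16.224.0/20 (H1) depth=20
  ? 1.0.0.0  path d0:H1→d1:-→d2:-→d3:-→d4:-→d5:-→d6:-→d7:-→d8:H2→d9:-→d10:-→d11:-  best=H2
  + 192.0.0.0/3 (H2) depth=3
  ? 192.0.0.3  path d0:H1→d1:-→d2:-→d3:H2  best=H2
  + 223.249.134.96/27 (H0) depth=27
  ? 1.0.15.180  path d0:H1→d1:-→d2:-→d3:-→d4:-→d5:-→d6:-→d7:-→d8:H2→d9:-→d10:-→d11:-  best=H2
  + 223.249.134.96/28 (H2) depth=28
  + 1.16.236.96/28 (H2) depth=28
  + 1.16.224.0/20 (H0) depth=20
  ? 223.249.134.97  path d0:H1→d1:-→d2:-→d3:H2→d4:-→d5:-→d6:-→d7:-→d8:-→d9:-→d10:-→d11:-→d12:-→d13:-→d14:-→d15:-→d16:-→d17:-→d18:-→d19:-→d20:-→d21:-→d22:-→d23:-→d24:-→d25:-→d26:-→d27:H0→d28:H2→d29:-→d30:-  best=H2
  ? 1.16.236.96  path d0:H1→d1:-→d2:-→d3:-→d4:-→d5:-→d6:-→d7:-→d8:H2→d9:-→d10:-→d11:-→d12:-→d13:-→d14:-→d15:-→d16:-→d17:-→d18:-→d19:-→d20:H0→d21:-→d22:-→d23:-→d24:-→d25:-→d26:-→d27:-→d28:H2  best=H2
  ? 223.249.134.97  path d0:H1→d1:-→d2:-→d3:H2→d4:-→d5:-→d6:-→d7:-→d8:-→d9:-→d10:-→d11:-→d12:-→d13:-→d14:-→d15:-→d16:-→d17:-→d18:-→d19:-→d20:-→d21:-→d22:-→d23:-→d24:-→d25:-→d26:-→d27:H0→d28:H2→d29:-→d30:-  best=H2
  ? 7.29.204.212  path d0:H1→d1:-→d2:-→d3:-→d4:-→d5:-  best=H1
  + 222.0.0.0/7 (H3) depth=7
  + 1.16.236.0/24 (H3) depth=24
  ? 223.249.134.96  path d0:H1→d1:-→d2:-→d3:H2→d4:-→d5:-→d6:-→d7:H3→d8:-→d9:-→d10:-→d11:-→d12:-→d13:-→d14:-→d15:-→d16:-→d17:-→d18:-→d19:-→d20:-→d21:-→d22:-→d23:-→d24:-→d25:-→d26:-→d27:H0→d28:H2→d29:-→d30:-  best=H2
  ? 1.17.31.97  path d0:H1→d1:-→d2:-→d3:-→d4:-→d5:-→d6:-→d7:-→d8:H2→d9:-→d10:-→d11:-→d12:-→d13:-→d14:-→d15:-  best=H2
  ? 223.249.134.99  path d0:H1→d1:-→d2:-→d3:H2→d4:-→d5:-→d6:-→d7:H3→d8:-→d9:-→d10:-→d11:-→d12:-→d13:-→d14:-→d15:-→d16:-→d17:-→d18:-→d19:-→d20:-→d21:-→d22:-→d23:-→d24:-→d25:-→d26:-→d27:H0→d28:H2→d29:-→d30:-→d31:-→d32:-  best=H2
  ? 216.75.54.140  path d0:H1→d1:-→d2:-→d3:H2→d4:-→d5:-  best=H2
  ? 1.16.224.2  path d0:H1→d1:-→d2:-→d3:-→d4:-→d5:-→d6:-→d7:-→d8:H2→d9:-→d10:-→d11:-→d12:-→d13:-→d14:-→d15:-→d16:-→d17:-→d18:-→d19:-→d20:H0  best=H0
  + 0.0.0.0/0 (H0) depth=0
  + 223.249.134.96/28 (H2) depth=28
  + 0.0.0.0/0 (H3) depth=0

== LOOKUPS ==
["H2","H2","H2","H2","H2","H2","H2","H1","H2","H2","H2","H2","H0"]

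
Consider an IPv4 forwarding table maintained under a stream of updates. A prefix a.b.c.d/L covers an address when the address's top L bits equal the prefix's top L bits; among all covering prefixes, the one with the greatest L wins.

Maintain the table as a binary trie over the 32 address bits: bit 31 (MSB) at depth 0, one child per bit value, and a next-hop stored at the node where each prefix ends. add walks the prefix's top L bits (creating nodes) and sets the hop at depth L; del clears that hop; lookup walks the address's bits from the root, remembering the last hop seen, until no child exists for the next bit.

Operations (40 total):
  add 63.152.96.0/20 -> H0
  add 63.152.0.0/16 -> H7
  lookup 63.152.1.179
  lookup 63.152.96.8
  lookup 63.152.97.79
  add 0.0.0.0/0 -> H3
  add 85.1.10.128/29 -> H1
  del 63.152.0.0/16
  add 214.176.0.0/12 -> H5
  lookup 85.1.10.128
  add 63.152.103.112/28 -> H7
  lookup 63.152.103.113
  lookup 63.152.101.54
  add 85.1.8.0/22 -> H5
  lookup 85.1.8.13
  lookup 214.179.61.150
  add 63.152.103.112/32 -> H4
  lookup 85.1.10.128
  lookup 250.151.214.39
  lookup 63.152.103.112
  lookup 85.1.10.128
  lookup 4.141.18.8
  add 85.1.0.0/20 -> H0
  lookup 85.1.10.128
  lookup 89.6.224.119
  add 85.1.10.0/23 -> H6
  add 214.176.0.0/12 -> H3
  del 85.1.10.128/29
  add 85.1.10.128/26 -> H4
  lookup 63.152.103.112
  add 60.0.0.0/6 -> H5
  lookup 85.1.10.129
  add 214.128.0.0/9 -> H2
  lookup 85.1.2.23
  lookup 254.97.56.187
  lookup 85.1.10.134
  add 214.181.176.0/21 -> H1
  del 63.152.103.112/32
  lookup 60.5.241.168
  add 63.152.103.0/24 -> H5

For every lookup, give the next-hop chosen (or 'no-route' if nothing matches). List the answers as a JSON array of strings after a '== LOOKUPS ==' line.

Trace:
  + 63.152.96.0/20 (H0) depth=20
  + 63.152.0.0/16 (H7) depth=16
  lookup 63.152.1.179: bits 00111111100110000 walk d0:-→d1:-→d2:-→d3:-→d4:-→d5:-→d6:-→d7:-→d8:-→d9:-→d10:-→d11:-→d12:-→d13:-→d14:-→d15:-→d16:H7→d17:- -> H7
  lookup 63.152.96.8: bits 00111111100110000110 walk d0:-→d1:-→d2:-→d3:-→d4:-→d5:-→d6:-→d7:-→d8:-→d9:-→d10:-→d11:-→d12:-→d13:-→d14:-→d15:-→d16:H7→d17:-→d18:-→d19:-→d20:H0 -> H0
  lookup 63.152.97.79: bits 00111111100110000110 walk d0:-→d1:-→d2:-→d3:-→d4:-→d5:-→d6:-→d7:-→d8:-→d9:-→d10:-→d11:-→d12:-→d13:-→d14:-→d15:-→d16:H7→d17:-→d18:-→d19:-→d20:H0 -> H0
  + 0.0.0.0/0 (H3) depth=0
  + 85.1.10.128/29 (H1) depth=29
  - 63.152.0.0/16 clear@16
  + 214.176.0.0/12 (H5) depth=12
  lookup 85.1.10.128: bits 01010101000000010000101010000 walk d0:H3→d1:-→d2:-→d3:-→d4:-→d5:-→d6:-→d7:-→d8:-→d9:-→d10:-→d11:-→d12:-→d13:-→d14:-→d15:-→d16:-→d17:-→d18:-→d19:-→d20:-→d21:-→d22:-→d23:-→d24:-→d25:-→d26:-→d27:-→d28:-→d29:H1 -> H1
  + 63.152.103.112/28 (H7) depth=28
  lookup 63.152.103.113: bits 0011111110011000011001110111 walk d0:H3→d1:-→d2:-→d3:-→d4:-→d5:-→d6:-→d7:-→d8:-→d9:-→d10:-→d11:-→d12:-→d13:-→d14:-→d15:-→d16:-→d17:-→d18:-→d19:-→d20:H0→d21:-→d22:-→d23:-→d24:-→d25:-→d26:-→d27:-→d28:H7 -> H7
  lookup 63.152.101.54: bits 0011111110011000011001 walk d0:H3→d1:-→d2:-→d3:-→d4:-→d5:-→d6:-→d7:-→d8:-→d9:-→d10:-→d11:-→d12:-→d13:-→d14:-→d15:-→d16:-→d17:-→d18:-→d19:-→d20:H0→d21:-→d22:- -> H0
  + 85.1.8.0/22 (H5) depth=22
  lookup 85.1.8.13: bits 0101010100000001000010 walk d0:H3→d1:-→d2:-→d3:-→d4:-→d5:-→d6:-→d7:-→d8:-→d9:-→d10:-→d11:-→d12:-→d13:-→d14:-→d15:-→d16:-→d17:-→d18:-→d19:-→d20:-→d21:-→d22:H5 -> H5
  lookup 214.179.61.150: bits 110101101011 walk d0:H3→d1:-→d2:-→d3:-→d4:-→d5:-→d6:-→d7:-→d8:-→d9:-→d10:-→d11:-→d12:H5 -> H5
  + 63.152.103.112/32 (H4) depth=32
  lookup 85.1.10.128: bits 01010101000000010000101010000 walk d0:H3→d1:-→d2:-→d3:-→d4:-→d5:-→d6:-→d7:-→d8:-→d9:-→d10:-→d11:-→d12:-→d13:-→d14:-→d15:-→d16:-→d17:-→d18:-→d19:-→d20:-→d21:-→d22:H5→d23:-→d24:-→d25:-→d26:-→d27:-→d28:-→d29:H1 -> H1
  lookup 250.151.214.39: bits 11 walk d0:H3→d1:-→d2:- -> H3
  lookup 63.152.103.112: bits 00111111100110000110011101110000 walk d0:H3→d1:-→d2:-→d3:-→d4:-→d5:-→d6:-→d7:-→d8:-→d9:-→d10:-→d11:-→d12:-→d13:-→d14:-→d15:-→d16:-→d17:-→d18:-→d19:-→d20:H0→d21:-→d22:-→d23:-→d24:-→d25:-→d26:-→d27:-→d28:H7→d29:-→d30:-→d31:-→d32:H4 -> H4
  lookup 85.1.10.128: bits 01010101000000010000101010000 walk d0:H3→d1:-→d2:-→d3:-→d4:-→d5:-→d6:-→d7:-→d8:-→d9:-→d10:-→d11:-→d12:-→d13:-→d14:-→d15:-→d16:-→d17:-→d18:-→d19:-→d20:-→d21:-→d22:H5→d23:-→d24:-→d25:-→d26:-→d27:-→d28:-→d29:H1 -> H1
  lookup 4.141.18.8: bits 00 walk d0:H3→d1:-→d2:- -> H3
  + 85.1.0.0/20 (H0) depth=20
  lookup 85.1.10.128: bits 01010101000000010000101010000 walk d0:H3→d1:-→d2:-→d3:-→d4:-→d5:-→d6:-→d7:-→d8:-→d9:-→d10:-→d11:-→d12:-→d13:-→d14:-→d15:-→d16:-→d17:-→d18:-→d19:-→d20:H0→d21:-→d22:H5→d23:-→d24:-→d25:-→d26:-→d27:-→d28:-→d29:H1 -> H1
  lookup 89.6.224.119: bits 0101 walk d0:H3→d1:-→d2:-→d3:-→d4:- -> H3
  + 85.1.10.0/23 (H6) depth=23
  + 214.176.0.0/12 (H3) depth=12
  - 85.1.10.128/29 clear@29
  + 85.1.10.128/26 (H4) depth=26
  lookup 63.152.103.112: bits 00111111100110000110011101110000 walk d0:H3→d1:-→d2:-→d3:-→d4:-→d5:-→d6:-→d7:-→d8:-→d9:-→d10:-→d11:-→d12:-→d13:-→d14:-→d15:-→d16:-→d17:-→d18:-→d19:-→d20:H0→d21:-→d22:-→d23:-→d24:-→d25:-→d26:-→d27:-→d28:H7→d29:-→d30:-→d31:-→d32:H4 -> H4
  + 60.0.0.0/6 (H5) depth=6
  lookup 85.1.10.129: bits 01010101000000010000101010000 walk d0:H3→d1:-→d2:-→d3:-→d4:-→d5:-→d6:-→d7:-→d8:-→d9:-→d10:-→d11:-→d12:-→d13:-→d14:-→d15:-→d16:-→d17:-→d18:-→d19:-→d20:H0→d21:-→d22:H5→d23:H6→d24:-→d25:-→d26:H4→d27:-→d28:-→d29:- -> H4
  + 214.128.0.0/9 (H2) depth=9
  lookup 85.1.2.23: bits 01010101000000010000 walk d0:H3→d1:-→d2:-→d3:-→d4:-→d5:-→d6:-→d7:-→d8:-→d9:-→d10:-→d11:-→d12:-→d13:-→d14:-→d15:-→d16:-→d17:-→d18:-→d19:-→d20:H0 -> H0
  lookup 254.97.56.187: bits 11 walk d0:H3→d1:-→d2:- -> H3
  lookup 85.1.10.134: bits 01010101000000010000101010000 walk d0:H3→d1:-→d2:-→d3:-→d4:-→d5:-→d6:-→d7:-→d8:-→d9:-→d10:-→d11:-→d12:-→d13:-→d14:-→d15:-→d16:-→d17:-→d18:-→d19:-→d20:H0→d21:-→d22:H5→d23:H6→d24:-→d25:-→d26:H4→d27:-→d28:-→d29:- -> H4
  + 214.181.176.0/21 (H1) depth=21
  - 63.152.103.112/32 clear@32
  lookup 60.5.241.168: bits 001111 walk d0:H3→d1:-→d2:-→d3:-→d4:-→d5:-→d6:H5 -> H5
  + 63.152.103.0/24 (H5) depth=24

== LOOKUPS ==
["H7","H0","H0","H1","H7","H0","H5","H5","H1","H3","H4","H1","H3","H1","H3","H4","H4","H0","H3","H4","H5"]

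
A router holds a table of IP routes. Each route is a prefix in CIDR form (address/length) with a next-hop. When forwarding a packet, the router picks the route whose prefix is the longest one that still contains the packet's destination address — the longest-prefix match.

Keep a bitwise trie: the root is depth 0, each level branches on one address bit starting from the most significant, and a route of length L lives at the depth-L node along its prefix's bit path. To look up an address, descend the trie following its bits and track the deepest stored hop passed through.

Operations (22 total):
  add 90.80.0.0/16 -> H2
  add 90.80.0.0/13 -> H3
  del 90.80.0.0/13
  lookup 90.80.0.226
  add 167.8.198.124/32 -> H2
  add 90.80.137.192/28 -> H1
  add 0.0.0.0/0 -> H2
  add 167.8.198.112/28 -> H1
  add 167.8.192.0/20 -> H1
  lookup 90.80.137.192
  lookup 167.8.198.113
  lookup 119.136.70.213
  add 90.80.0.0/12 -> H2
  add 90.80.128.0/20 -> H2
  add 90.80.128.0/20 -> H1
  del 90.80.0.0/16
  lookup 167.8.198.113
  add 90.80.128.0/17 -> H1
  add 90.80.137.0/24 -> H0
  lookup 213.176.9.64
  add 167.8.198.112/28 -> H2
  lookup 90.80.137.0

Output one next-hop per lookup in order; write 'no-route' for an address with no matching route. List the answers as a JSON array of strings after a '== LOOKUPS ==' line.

Apply in order:
  add 90.80.0.0/16 -> H2 at depth 16
  add 90.80.0.0/13 -> H3 at depth 13
  del 90.80.0.0/13 (clear depth 13)
  Q 90.80.0.226: descend 0101101001010000 ; hops seen [H2] ; pick H2
  add 167.8.198.124/32 -> H2 at depth 32
  add 90.80.137.192/28 -> H1 at depth 28
  add 0.0.0.0/0 -> H2 at depth 0
  add 167.8.198.112/28 -> H1 at depth 28
  add 167.8.192.0/20 -> H1 at depth 20
  Q 90.80.137.192: descend 0101101001010000100010011100 ; hops seen [H2,H2,H1] ; pick H1
  Q 167.8.198.113: descend 1010011100001000110001100111 ; hops seen [H2,H1,H1] ; pick H1
  Q 119.136.70.213: descend 01 ; hops seen [H2] ; pick H2
  add 90.80.0.0/12 -> H2 at depth 12
  add 90.80.128.0/20 -> H2 at depth 20
  add 90.80.128.0/20 -> H1 at depth 20
  del 90.80.0.0/16 (clear depth 16)
  Q 167.8.198.113: descend 1010011100001000110001100111 ; hops seen [H2,H1,H1] ; pick H1
  add 90.80.128.0/17 -> H1 at depth 17
  add 90.80.137.0/24 -> H0 at depth 24
  Q 213.176.9.64: descend 1 ; hops seen [H2] ; pick H2
  add 167.8.198.112/28 -> H2 at depth 28
  Q 90.80.137.0: descend 010110100101000010001001 ; hops seen [H2,H2,H1,H1,H0] ; pick H0

== LOOKUPS ==
["H2","H1","H1","H2","H1","H2","H0"]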